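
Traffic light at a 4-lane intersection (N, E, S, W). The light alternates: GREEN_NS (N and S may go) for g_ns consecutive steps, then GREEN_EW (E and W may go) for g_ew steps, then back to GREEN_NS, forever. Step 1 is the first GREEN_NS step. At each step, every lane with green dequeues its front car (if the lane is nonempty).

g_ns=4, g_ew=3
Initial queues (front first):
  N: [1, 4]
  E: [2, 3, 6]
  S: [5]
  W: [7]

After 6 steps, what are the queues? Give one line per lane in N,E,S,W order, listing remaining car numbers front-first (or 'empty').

Step 1 [NS]: N:car1-GO,E:wait,S:car5-GO,W:wait | queues: N=1 E=3 S=0 W=1
Step 2 [NS]: N:car4-GO,E:wait,S:empty,W:wait | queues: N=0 E=3 S=0 W=1
Step 3 [NS]: N:empty,E:wait,S:empty,W:wait | queues: N=0 E=3 S=0 W=1
Step 4 [NS]: N:empty,E:wait,S:empty,W:wait | queues: N=0 E=3 S=0 W=1
Step 5 [EW]: N:wait,E:car2-GO,S:wait,W:car7-GO | queues: N=0 E=2 S=0 W=0
Step 6 [EW]: N:wait,E:car3-GO,S:wait,W:empty | queues: N=0 E=1 S=0 W=0

N: empty
E: 6
S: empty
W: empty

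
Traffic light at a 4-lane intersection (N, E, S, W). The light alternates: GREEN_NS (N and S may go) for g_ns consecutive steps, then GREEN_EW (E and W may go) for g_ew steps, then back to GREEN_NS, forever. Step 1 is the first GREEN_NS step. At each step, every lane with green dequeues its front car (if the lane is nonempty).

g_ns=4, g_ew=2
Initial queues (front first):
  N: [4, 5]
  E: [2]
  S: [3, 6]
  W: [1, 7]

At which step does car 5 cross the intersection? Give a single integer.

Step 1 [NS]: N:car4-GO,E:wait,S:car3-GO,W:wait | queues: N=1 E=1 S=1 W=2
Step 2 [NS]: N:car5-GO,E:wait,S:car6-GO,W:wait | queues: N=0 E=1 S=0 W=2
Step 3 [NS]: N:empty,E:wait,S:empty,W:wait | queues: N=0 E=1 S=0 W=2
Step 4 [NS]: N:empty,E:wait,S:empty,W:wait | queues: N=0 E=1 S=0 W=2
Step 5 [EW]: N:wait,E:car2-GO,S:wait,W:car1-GO | queues: N=0 E=0 S=0 W=1
Step 6 [EW]: N:wait,E:empty,S:wait,W:car7-GO | queues: N=0 E=0 S=0 W=0
Car 5 crosses at step 2

2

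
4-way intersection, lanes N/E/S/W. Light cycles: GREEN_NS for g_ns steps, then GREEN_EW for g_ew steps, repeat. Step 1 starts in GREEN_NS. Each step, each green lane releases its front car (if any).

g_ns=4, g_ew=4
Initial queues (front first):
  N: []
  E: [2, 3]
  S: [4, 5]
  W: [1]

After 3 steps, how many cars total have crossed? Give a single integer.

Step 1 [NS]: N:empty,E:wait,S:car4-GO,W:wait | queues: N=0 E=2 S=1 W=1
Step 2 [NS]: N:empty,E:wait,S:car5-GO,W:wait | queues: N=0 E=2 S=0 W=1
Step 3 [NS]: N:empty,E:wait,S:empty,W:wait | queues: N=0 E=2 S=0 W=1
Cars crossed by step 3: 2

Answer: 2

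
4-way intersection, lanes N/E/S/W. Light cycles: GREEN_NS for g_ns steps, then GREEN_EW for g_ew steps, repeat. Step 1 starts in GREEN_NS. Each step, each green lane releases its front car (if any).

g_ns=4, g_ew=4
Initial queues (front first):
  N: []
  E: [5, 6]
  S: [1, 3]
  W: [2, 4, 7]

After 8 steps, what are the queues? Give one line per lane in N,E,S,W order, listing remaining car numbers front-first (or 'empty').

Step 1 [NS]: N:empty,E:wait,S:car1-GO,W:wait | queues: N=0 E=2 S=1 W=3
Step 2 [NS]: N:empty,E:wait,S:car3-GO,W:wait | queues: N=0 E=2 S=0 W=3
Step 3 [NS]: N:empty,E:wait,S:empty,W:wait | queues: N=0 E=2 S=0 W=3
Step 4 [NS]: N:empty,E:wait,S:empty,W:wait | queues: N=0 E=2 S=0 W=3
Step 5 [EW]: N:wait,E:car5-GO,S:wait,W:car2-GO | queues: N=0 E=1 S=0 W=2
Step 6 [EW]: N:wait,E:car6-GO,S:wait,W:car4-GO | queues: N=0 E=0 S=0 W=1
Step 7 [EW]: N:wait,E:empty,S:wait,W:car7-GO | queues: N=0 E=0 S=0 W=0

N: empty
E: empty
S: empty
W: empty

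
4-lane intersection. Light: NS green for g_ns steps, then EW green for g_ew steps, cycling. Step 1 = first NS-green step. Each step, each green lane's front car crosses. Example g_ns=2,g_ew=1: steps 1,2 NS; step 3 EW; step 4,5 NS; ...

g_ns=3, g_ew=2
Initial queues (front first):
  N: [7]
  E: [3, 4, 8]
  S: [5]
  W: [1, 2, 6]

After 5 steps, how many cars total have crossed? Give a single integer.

Answer: 6

Derivation:
Step 1 [NS]: N:car7-GO,E:wait,S:car5-GO,W:wait | queues: N=0 E=3 S=0 W=3
Step 2 [NS]: N:empty,E:wait,S:empty,W:wait | queues: N=0 E=3 S=0 W=3
Step 3 [NS]: N:empty,E:wait,S:empty,W:wait | queues: N=0 E=3 S=0 W=3
Step 4 [EW]: N:wait,E:car3-GO,S:wait,W:car1-GO | queues: N=0 E=2 S=0 W=2
Step 5 [EW]: N:wait,E:car4-GO,S:wait,W:car2-GO | queues: N=0 E=1 S=0 W=1
Cars crossed by step 5: 6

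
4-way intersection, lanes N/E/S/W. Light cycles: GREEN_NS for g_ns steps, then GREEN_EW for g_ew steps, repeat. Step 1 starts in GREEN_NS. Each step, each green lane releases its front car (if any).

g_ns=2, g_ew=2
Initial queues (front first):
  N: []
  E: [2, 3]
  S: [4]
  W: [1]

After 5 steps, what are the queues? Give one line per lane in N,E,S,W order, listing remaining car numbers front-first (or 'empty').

Step 1 [NS]: N:empty,E:wait,S:car4-GO,W:wait | queues: N=0 E=2 S=0 W=1
Step 2 [NS]: N:empty,E:wait,S:empty,W:wait | queues: N=0 E=2 S=0 W=1
Step 3 [EW]: N:wait,E:car2-GO,S:wait,W:car1-GO | queues: N=0 E=1 S=0 W=0
Step 4 [EW]: N:wait,E:car3-GO,S:wait,W:empty | queues: N=0 E=0 S=0 W=0

N: empty
E: empty
S: empty
W: empty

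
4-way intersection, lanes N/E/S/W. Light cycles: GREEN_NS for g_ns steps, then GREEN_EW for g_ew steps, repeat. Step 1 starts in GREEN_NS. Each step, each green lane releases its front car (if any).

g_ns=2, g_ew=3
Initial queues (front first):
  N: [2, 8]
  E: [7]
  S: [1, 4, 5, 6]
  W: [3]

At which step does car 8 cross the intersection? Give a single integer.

Step 1 [NS]: N:car2-GO,E:wait,S:car1-GO,W:wait | queues: N=1 E=1 S=3 W=1
Step 2 [NS]: N:car8-GO,E:wait,S:car4-GO,W:wait | queues: N=0 E=1 S=2 W=1
Step 3 [EW]: N:wait,E:car7-GO,S:wait,W:car3-GO | queues: N=0 E=0 S=2 W=0
Step 4 [EW]: N:wait,E:empty,S:wait,W:empty | queues: N=0 E=0 S=2 W=0
Step 5 [EW]: N:wait,E:empty,S:wait,W:empty | queues: N=0 E=0 S=2 W=0
Step 6 [NS]: N:empty,E:wait,S:car5-GO,W:wait | queues: N=0 E=0 S=1 W=0
Step 7 [NS]: N:empty,E:wait,S:car6-GO,W:wait | queues: N=0 E=0 S=0 W=0
Car 8 crosses at step 2

2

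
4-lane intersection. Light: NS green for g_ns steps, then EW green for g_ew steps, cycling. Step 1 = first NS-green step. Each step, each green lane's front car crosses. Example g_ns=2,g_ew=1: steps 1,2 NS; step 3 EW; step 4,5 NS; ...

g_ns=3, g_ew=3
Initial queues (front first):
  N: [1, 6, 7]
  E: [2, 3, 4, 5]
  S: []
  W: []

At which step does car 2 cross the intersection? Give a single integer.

Step 1 [NS]: N:car1-GO,E:wait,S:empty,W:wait | queues: N=2 E=4 S=0 W=0
Step 2 [NS]: N:car6-GO,E:wait,S:empty,W:wait | queues: N=1 E=4 S=0 W=0
Step 3 [NS]: N:car7-GO,E:wait,S:empty,W:wait | queues: N=0 E=4 S=0 W=0
Step 4 [EW]: N:wait,E:car2-GO,S:wait,W:empty | queues: N=0 E=3 S=0 W=0
Step 5 [EW]: N:wait,E:car3-GO,S:wait,W:empty | queues: N=0 E=2 S=0 W=0
Step 6 [EW]: N:wait,E:car4-GO,S:wait,W:empty | queues: N=0 E=1 S=0 W=0
Step 7 [NS]: N:empty,E:wait,S:empty,W:wait | queues: N=0 E=1 S=0 W=0
Step 8 [NS]: N:empty,E:wait,S:empty,W:wait | queues: N=0 E=1 S=0 W=0
Step 9 [NS]: N:empty,E:wait,S:empty,W:wait | queues: N=0 E=1 S=0 W=0
Step 10 [EW]: N:wait,E:car5-GO,S:wait,W:empty | queues: N=0 E=0 S=0 W=0
Car 2 crosses at step 4

4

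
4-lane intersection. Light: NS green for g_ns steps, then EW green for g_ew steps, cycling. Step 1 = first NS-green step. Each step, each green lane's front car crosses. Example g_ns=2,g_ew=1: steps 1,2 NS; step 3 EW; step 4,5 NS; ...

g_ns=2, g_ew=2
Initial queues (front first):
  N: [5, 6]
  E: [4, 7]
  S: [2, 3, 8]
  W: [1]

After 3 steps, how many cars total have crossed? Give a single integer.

Answer: 6

Derivation:
Step 1 [NS]: N:car5-GO,E:wait,S:car2-GO,W:wait | queues: N=1 E=2 S=2 W=1
Step 2 [NS]: N:car6-GO,E:wait,S:car3-GO,W:wait | queues: N=0 E=2 S=1 W=1
Step 3 [EW]: N:wait,E:car4-GO,S:wait,W:car1-GO | queues: N=0 E=1 S=1 W=0
Cars crossed by step 3: 6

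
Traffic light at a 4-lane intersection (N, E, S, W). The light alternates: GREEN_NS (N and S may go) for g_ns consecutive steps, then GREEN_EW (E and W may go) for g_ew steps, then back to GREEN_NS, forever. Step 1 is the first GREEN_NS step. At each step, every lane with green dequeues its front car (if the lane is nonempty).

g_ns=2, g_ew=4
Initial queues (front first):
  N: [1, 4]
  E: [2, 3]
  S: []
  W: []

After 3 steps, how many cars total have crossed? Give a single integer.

Step 1 [NS]: N:car1-GO,E:wait,S:empty,W:wait | queues: N=1 E=2 S=0 W=0
Step 2 [NS]: N:car4-GO,E:wait,S:empty,W:wait | queues: N=0 E=2 S=0 W=0
Step 3 [EW]: N:wait,E:car2-GO,S:wait,W:empty | queues: N=0 E=1 S=0 W=0
Cars crossed by step 3: 3

Answer: 3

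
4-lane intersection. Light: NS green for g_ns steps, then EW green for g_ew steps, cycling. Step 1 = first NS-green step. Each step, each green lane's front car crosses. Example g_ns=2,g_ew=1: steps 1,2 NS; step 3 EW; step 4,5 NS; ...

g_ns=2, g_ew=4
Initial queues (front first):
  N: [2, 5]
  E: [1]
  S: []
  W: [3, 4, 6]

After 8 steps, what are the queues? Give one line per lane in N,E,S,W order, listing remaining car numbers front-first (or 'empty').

Step 1 [NS]: N:car2-GO,E:wait,S:empty,W:wait | queues: N=1 E=1 S=0 W=3
Step 2 [NS]: N:car5-GO,E:wait,S:empty,W:wait | queues: N=0 E=1 S=0 W=3
Step 3 [EW]: N:wait,E:car1-GO,S:wait,W:car3-GO | queues: N=0 E=0 S=0 W=2
Step 4 [EW]: N:wait,E:empty,S:wait,W:car4-GO | queues: N=0 E=0 S=0 W=1
Step 5 [EW]: N:wait,E:empty,S:wait,W:car6-GO | queues: N=0 E=0 S=0 W=0

N: empty
E: empty
S: empty
W: empty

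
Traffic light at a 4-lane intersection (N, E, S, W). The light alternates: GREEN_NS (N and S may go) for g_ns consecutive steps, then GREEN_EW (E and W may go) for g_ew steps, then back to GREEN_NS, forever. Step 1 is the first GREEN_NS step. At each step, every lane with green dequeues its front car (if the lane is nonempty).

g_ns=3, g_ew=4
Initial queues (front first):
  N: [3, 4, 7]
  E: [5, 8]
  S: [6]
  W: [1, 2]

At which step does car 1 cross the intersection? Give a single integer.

Step 1 [NS]: N:car3-GO,E:wait,S:car6-GO,W:wait | queues: N=2 E=2 S=0 W=2
Step 2 [NS]: N:car4-GO,E:wait,S:empty,W:wait | queues: N=1 E=2 S=0 W=2
Step 3 [NS]: N:car7-GO,E:wait,S:empty,W:wait | queues: N=0 E=2 S=0 W=2
Step 4 [EW]: N:wait,E:car5-GO,S:wait,W:car1-GO | queues: N=0 E=1 S=0 W=1
Step 5 [EW]: N:wait,E:car8-GO,S:wait,W:car2-GO | queues: N=0 E=0 S=0 W=0
Car 1 crosses at step 4

4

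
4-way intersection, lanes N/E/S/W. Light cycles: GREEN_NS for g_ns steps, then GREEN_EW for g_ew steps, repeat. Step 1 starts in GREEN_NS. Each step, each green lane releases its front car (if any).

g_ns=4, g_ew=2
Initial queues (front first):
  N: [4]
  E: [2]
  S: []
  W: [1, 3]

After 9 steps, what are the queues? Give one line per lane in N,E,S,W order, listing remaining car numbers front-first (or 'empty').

Step 1 [NS]: N:car4-GO,E:wait,S:empty,W:wait | queues: N=0 E=1 S=0 W=2
Step 2 [NS]: N:empty,E:wait,S:empty,W:wait | queues: N=0 E=1 S=0 W=2
Step 3 [NS]: N:empty,E:wait,S:empty,W:wait | queues: N=0 E=1 S=0 W=2
Step 4 [NS]: N:empty,E:wait,S:empty,W:wait | queues: N=0 E=1 S=0 W=2
Step 5 [EW]: N:wait,E:car2-GO,S:wait,W:car1-GO | queues: N=0 E=0 S=0 W=1
Step 6 [EW]: N:wait,E:empty,S:wait,W:car3-GO | queues: N=0 E=0 S=0 W=0

N: empty
E: empty
S: empty
W: empty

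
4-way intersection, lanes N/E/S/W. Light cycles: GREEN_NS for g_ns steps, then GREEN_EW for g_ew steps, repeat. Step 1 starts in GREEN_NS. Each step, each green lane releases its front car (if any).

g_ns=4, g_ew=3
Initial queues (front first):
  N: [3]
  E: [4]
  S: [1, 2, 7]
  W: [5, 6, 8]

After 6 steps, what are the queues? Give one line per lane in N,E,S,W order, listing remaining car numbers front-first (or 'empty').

Step 1 [NS]: N:car3-GO,E:wait,S:car1-GO,W:wait | queues: N=0 E=1 S=2 W=3
Step 2 [NS]: N:empty,E:wait,S:car2-GO,W:wait | queues: N=0 E=1 S=1 W=3
Step 3 [NS]: N:empty,E:wait,S:car7-GO,W:wait | queues: N=0 E=1 S=0 W=3
Step 4 [NS]: N:empty,E:wait,S:empty,W:wait | queues: N=0 E=1 S=0 W=3
Step 5 [EW]: N:wait,E:car4-GO,S:wait,W:car5-GO | queues: N=0 E=0 S=0 W=2
Step 6 [EW]: N:wait,E:empty,S:wait,W:car6-GO | queues: N=0 E=0 S=0 W=1

N: empty
E: empty
S: empty
W: 8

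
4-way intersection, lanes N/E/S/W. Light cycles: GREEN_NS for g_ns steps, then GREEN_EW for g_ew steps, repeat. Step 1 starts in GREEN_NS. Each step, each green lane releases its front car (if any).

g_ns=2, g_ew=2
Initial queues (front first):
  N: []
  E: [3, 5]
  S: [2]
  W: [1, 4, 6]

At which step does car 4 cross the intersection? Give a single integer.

Step 1 [NS]: N:empty,E:wait,S:car2-GO,W:wait | queues: N=0 E=2 S=0 W=3
Step 2 [NS]: N:empty,E:wait,S:empty,W:wait | queues: N=0 E=2 S=0 W=3
Step 3 [EW]: N:wait,E:car3-GO,S:wait,W:car1-GO | queues: N=0 E=1 S=0 W=2
Step 4 [EW]: N:wait,E:car5-GO,S:wait,W:car4-GO | queues: N=0 E=0 S=0 W=1
Step 5 [NS]: N:empty,E:wait,S:empty,W:wait | queues: N=0 E=0 S=0 W=1
Step 6 [NS]: N:empty,E:wait,S:empty,W:wait | queues: N=0 E=0 S=0 W=1
Step 7 [EW]: N:wait,E:empty,S:wait,W:car6-GO | queues: N=0 E=0 S=0 W=0
Car 4 crosses at step 4

4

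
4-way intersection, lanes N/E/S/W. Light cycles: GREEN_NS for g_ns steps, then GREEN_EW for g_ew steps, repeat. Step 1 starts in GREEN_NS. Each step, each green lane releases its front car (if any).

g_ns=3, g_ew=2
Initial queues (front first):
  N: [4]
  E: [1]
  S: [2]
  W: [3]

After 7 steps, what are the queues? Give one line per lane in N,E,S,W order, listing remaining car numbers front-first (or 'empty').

Step 1 [NS]: N:car4-GO,E:wait,S:car2-GO,W:wait | queues: N=0 E=1 S=0 W=1
Step 2 [NS]: N:empty,E:wait,S:empty,W:wait | queues: N=0 E=1 S=0 W=1
Step 3 [NS]: N:empty,E:wait,S:empty,W:wait | queues: N=0 E=1 S=0 W=1
Step 4 [EW]: N:wait,E:car1-GO,S:wait,W:car3-GO | queues: N=0 E=0 S=0 W=0

N: empty
E: empty
S: empty
W: empty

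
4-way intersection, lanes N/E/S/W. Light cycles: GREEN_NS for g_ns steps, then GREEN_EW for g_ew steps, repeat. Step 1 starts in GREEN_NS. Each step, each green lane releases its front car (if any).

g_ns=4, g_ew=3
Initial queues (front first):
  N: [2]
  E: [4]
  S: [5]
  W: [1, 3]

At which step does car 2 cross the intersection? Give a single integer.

Step 1 [NS]: N:car2-GO,E:wait,S:car5-GO,W:wait | queues: N=0 E=1 S=0 W=2
Step 2 [NS]: N:empty,E:wait,S:empty,W:wait | queues: N=0 E=1 S=0 W=2
Step 3 [NS]: N:empty,E:wait,S:empty,W:wait | queues: N=0 E=1 S=0 W=2
Step 4 [NS]: N:empty,E:wait,S:empty,W:wait | queues: N=0 E=1 S=0 W=2
Step 5 [EW]: N:wait,E:car4-GO,S:wait,W:car1-GO | queues: N=0 E=0 S=0 W=1
Step 6 [EW]: N:wait,E:empty,S:wait,W:car3-GO | queues: N=0 E=0 S=0 W=0
Car 2 crosses at step 1

1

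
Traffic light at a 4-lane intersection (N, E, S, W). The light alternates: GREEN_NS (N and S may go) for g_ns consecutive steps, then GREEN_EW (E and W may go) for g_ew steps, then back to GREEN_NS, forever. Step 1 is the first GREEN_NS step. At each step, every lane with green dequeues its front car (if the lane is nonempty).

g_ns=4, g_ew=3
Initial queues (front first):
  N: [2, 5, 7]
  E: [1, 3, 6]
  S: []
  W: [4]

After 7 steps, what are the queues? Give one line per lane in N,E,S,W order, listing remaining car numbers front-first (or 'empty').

Step 1 [NS]: N:car2-GO,E:wait,S:empty,W:wait | queues: N=2 E=3 S=0 W=1
Step 2 [NS]: N:car5-GO,E:wait,S:empty,W:wait | queues: N=1 E=3 S=0 W=1
Step 3 [NS]: N:car7-GO,E:wait,S:empty,W:wait | queues: N=0 E=3 S=0 W=1
Step 4 [NS]: N:empty,E:wait,S:empty,W:wait | queues: N=0 E=3 S=0 W=1
Step 5 [EW]: N:wait,E:car1-GO,S:wait,W:car4-GO | queues: N=0 E=2 S=0 W=0
Step 6 [EW]: N:wait,E:car3-GO,S:wait,W:empty | queues: N=0 E=1 S=0 W=0
Step 7 [EW]: N:wait,E:car6-GO,S:wait,W:empty | queues: N=0 E=0 S=0 W=0

N: empty
E: empty
S: empty
W: empty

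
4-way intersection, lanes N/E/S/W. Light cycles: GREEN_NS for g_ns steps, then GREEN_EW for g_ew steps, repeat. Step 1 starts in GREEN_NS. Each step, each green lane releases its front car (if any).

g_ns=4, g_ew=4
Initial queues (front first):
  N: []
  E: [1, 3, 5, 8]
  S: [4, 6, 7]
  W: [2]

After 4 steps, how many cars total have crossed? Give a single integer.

Answer: 3

Derivation:
Step 1 [NS]: N:empty,E:wait,S:car4-GO,W:wait | queues: N=0 E=4 S=2 W=1
Step 2 [NS]: N:empty,E:wait,S:car6-GO,W:wait | queues: N=0 E=4 S=1 W=1
Step 3 [NS]: N:empty,E:wait,S:car7-GO,W:wait | queues: N=0 E=4 S=0 W=1
Step 4 [NS]: N:empty,E:wait,S:empty,W:wait | queues: N=0 E=4 S=0 W=1
Cars crossed by step 4: 3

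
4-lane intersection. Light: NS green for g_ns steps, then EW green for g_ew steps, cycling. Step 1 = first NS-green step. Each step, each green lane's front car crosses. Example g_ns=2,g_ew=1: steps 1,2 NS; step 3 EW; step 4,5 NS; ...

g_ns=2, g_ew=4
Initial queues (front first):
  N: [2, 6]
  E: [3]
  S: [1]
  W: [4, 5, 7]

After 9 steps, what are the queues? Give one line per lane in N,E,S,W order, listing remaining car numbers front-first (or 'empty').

Step 1 [NS]: N:car2-GO,E:wait,S:car1-GO,W:wait | queues: N=1 E=1 S=0 W=3
Step 2 [NS]: N:car6-GO,E:wait,S:empty,W:wait | queues: N=0 E=1 S=0 W=3
Step 3 [EW]: N:wait,E:car3-GO,S:wait,W:car4-GO | queues: N=0 E=0 S=0 W=2
Step 4 [EW]: N:wait,E:empty,S:wait,W:car5-GO | queues: N=0 E=0 S=0 W=1
Step 5 [EW]: N:wait,E:empty,S:wait,W:car7-GO | queues: N=0 E=0 S=0 W=0

N: empty
E: empty
S: empty
W: empty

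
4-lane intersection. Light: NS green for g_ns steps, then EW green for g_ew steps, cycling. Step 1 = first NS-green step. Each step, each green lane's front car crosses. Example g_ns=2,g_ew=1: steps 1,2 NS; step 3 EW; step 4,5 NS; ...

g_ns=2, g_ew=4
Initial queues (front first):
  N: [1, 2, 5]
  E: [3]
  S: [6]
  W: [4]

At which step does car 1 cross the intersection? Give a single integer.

Step 1 [NS]: N:car1-GO,E:wait,S:car6-GO,W:wait | queues: N=2 E=1 S=0 W=1
Step 2 [NS]: N:car2-GO,E:wait,S:empty,W:wait | queues: N=1 E=1 S=0 W=1
Step 3 [EW]: N:wait,E:car3-GO,S:wait,W:car4-GO | queues: N=1 E=0 S=0 W=0
Step 4 [EW]: N:wait,E:empty,S:wait,W:empty | queues: N=1 E=0 S=0 W=0
Step 5 [EW]: N:wait,E:empty,S:wait,W:empty | queues: N=1 E=0 S=0 W=0
Step 6 [EW]: N:wait,E:empty,S:wait,W:empty | queues: N=1 E=0 S=0 W=0
Step 7 [NS]: N:car5-GO,E:wait,S:empty,W:wait | queues: N=0 E=0 S=0 W=0
Car 1 crosses at step 1

1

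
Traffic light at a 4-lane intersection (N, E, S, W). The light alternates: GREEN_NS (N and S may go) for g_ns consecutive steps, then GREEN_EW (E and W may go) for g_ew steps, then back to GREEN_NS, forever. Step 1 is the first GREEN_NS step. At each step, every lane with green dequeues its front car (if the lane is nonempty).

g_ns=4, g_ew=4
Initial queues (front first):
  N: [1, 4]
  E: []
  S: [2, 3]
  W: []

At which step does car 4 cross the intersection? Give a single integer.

Step 1 [NS]: N:car1-GO,E:wait,S:car2-GO,W:wait | queues: N=1 E=0 S=1 W=0
Step 2 [NS]: N:car4-GO,E:wait,S:car3-GO,W:wait | queues: N=0 E=0 S=0 W=0
Car 4 crosses at step 2

2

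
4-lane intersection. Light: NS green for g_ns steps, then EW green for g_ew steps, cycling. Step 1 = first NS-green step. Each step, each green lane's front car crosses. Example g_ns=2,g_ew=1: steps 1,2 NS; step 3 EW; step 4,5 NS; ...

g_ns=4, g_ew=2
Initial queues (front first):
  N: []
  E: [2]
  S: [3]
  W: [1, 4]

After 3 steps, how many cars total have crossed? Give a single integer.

Step 1 [NS]: N:empty,E:wait,S:car3-GO,W:wait | queues: N=0 E=1 S=0 W=2
Step 2 [NS]: N:empty,E:wait,S:empty,W:wait | queues: N=0 E=1 S=0 W=2
Step 3 [NS]: N:empty,E:wait,S:empty,W:wait | queues: N=0 E=1 S=0 W=2
Cars crossed by step 3: 1

Answer: 1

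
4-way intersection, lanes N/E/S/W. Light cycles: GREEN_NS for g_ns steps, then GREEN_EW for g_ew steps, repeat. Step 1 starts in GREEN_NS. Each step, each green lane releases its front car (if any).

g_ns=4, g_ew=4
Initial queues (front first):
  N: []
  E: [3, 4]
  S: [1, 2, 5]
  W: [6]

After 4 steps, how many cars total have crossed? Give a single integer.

Step 1 [NS]: N:empty,E:wait,S:car1-GO,W:wait | queues: N=0 E=2 S=2 W=1
Step 2 [NS]: N:empty,E:wait,S:car2-GO,W:wait | queues: N=0 E=2 S=1 W=1
Step 3 [NS]: N:empty,E:wait,S:car5-GO,W:wait | queues: N=0 E=2 S=0 W=1
Step 4 [NS]: N:empty,E:wait,S:empty,W:wait | queues: N=0 E=2 S=0 W=1
Cars crossed by step 4: 3

Answer: 3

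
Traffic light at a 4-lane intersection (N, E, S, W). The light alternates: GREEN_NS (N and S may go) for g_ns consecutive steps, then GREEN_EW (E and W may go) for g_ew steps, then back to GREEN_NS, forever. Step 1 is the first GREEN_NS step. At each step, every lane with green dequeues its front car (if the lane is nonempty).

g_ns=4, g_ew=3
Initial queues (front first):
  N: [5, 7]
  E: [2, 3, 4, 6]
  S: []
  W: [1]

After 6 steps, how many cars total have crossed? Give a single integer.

Answer: 5

Derivation:
Step 1 [NS]: N:car5-GO,E:wait,S:empty,W:wait | queues: N=1 E=4 S=0 W=1
Step 2 [NS]: N:car7-GO,E:wait,S:empty,W:wait | queues: N=0 E=4 S=0 W=1
Step 3 [NS]: N:empty,E:wait,S:empty,W:wait | queues: N=0 E=4 S=0 W=1
Step 4 [NS]: N:empty,E:wait,S:empty,W:wait | queues: N=0 E=4 S=0 W=1
Step 5 [EW]: N:wait,E:car2-GO,S:wait,W:car1-GO | queues: N=0 E=3 S=0 W=0
Step 6 [EW]: N:wait,E:car3-GO,S:wait,W:empty | queues: N=0 E=2 S=0 W=0
Cars crossed by step 6: 5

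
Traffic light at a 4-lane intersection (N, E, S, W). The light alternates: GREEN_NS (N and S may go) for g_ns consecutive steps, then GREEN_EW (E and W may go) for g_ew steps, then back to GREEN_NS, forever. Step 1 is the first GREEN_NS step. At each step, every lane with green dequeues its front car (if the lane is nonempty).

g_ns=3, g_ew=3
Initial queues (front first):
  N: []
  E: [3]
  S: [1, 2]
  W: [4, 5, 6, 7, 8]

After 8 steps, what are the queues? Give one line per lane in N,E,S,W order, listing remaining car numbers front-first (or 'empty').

Step 1 [NS]: N:empty,E:wait,S:car1-GO,W:wait | queues: N=0 E=1 S=1 W=5
Step 2 [NS]: N:empty,E:wait,S:car2-GO,W:wait | queues: N=0 E=1 S=0 W=5
Step 3 [NS]: N:empty,E:wait,S:empty,W:wait | queues: N=0 E=1 S=0 W=5
Step 4 [EW]: N:wait,E:car3-GO,S:wait,W:car4-GO | queues: N=0 E=0 S=0 W=4
Step 5 [EW]: N:wait,E:empty,S:wait,W:car5-GO | queues: N=0 E=0 S=0 W=3
Step 6 [EW]: N:wait,E:empty,S:wait,W:car6-GO | queues: N=0 E=0 S=0 W=2
Step 7 [NS]: N:empty,E:wait,S:empty,W:wait | queues: N=0 E=0 S=0 W=2
Step 8 [NS]: N:empty,E:wait,S:empty,W:wait | queues: N=0 E=0 S=0 W=2

N: empty
E: empty
S: empty
W: 7 8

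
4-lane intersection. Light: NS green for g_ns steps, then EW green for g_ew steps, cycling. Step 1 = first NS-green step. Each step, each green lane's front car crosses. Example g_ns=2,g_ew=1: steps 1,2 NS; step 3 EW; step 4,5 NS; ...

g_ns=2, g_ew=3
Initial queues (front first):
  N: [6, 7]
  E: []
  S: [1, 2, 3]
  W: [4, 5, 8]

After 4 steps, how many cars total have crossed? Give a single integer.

Answer: 6

Derivation:
Step 1 [NS]: N:car6-GO,E:wait,S:car1-GO,W:wait | queues: N=1 E=0 S=2 W=3
Step 2 [NS]: N:car7-GO,E:wait,S:car2-GO,W:wait | queues: N=0 E=0 S=1 W=3
Step 3 [EW]: N:wait,E:empty,S:wait,W:car4-GO | queues: N=0 E=0 S=1 W=2
Step 4 [EW]: N:wait,E:empty,S:wait,W:car5-GO | queues: N=0 E=0 S=1 W=1
Cars crossed by step 4: 6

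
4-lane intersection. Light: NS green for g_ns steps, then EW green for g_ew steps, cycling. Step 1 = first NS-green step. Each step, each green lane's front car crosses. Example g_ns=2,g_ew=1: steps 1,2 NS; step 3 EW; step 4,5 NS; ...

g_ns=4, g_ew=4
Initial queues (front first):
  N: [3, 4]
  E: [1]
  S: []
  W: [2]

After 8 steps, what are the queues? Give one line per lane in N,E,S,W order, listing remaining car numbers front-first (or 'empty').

Step 1 [NS]: N:car3-GO,E:wait,S:empty,W:wait | queues: N=1 E=1 S=0 W=1
Step 2 [NS]: N:car4-GO,E:wait,S:empty,W:wait | queues: N=0 E=1 S=0 W=1
Step 3 [NS]: N:empty,E:wait,S:empty,W:wait | queues: N=0 E=1 S=0 W=1
Step 4 [NS]: N:empty,E:wait,S:empty,W:wait | queues: N=0 E=1 S=0 W=1
Step 5 [EW]: N:wait,E:car1-GO,S:wait,W:car2-GO | queues: N=0 E=0 S=0 W=0

N: empty
E: empty
S: empty
W: empty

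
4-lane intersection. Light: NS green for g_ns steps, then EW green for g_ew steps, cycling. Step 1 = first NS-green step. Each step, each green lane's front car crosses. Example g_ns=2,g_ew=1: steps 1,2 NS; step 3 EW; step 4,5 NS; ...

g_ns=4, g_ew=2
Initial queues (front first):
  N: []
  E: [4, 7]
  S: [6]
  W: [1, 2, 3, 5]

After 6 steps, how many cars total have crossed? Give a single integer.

Step 1 [NS]: N:empty,E:wait,S:car6-GO,W:wait | queues: N=0 E=2 S=0 W=4
Step 2 [NS]: N:empty,E:wait,S:empty,W:wait | queues: N=0 E=2 S=0 W=4
Step 3 [NS]: N:empty,E:wait,S:empty,W:wait | queues: N=0 E=2 S=0 W=4
Step 4 [NS]: N:empty,E:wait,S:empty,W:wait | queues: N=0 E=2 S=0 W=4
Step 5 [EW]: N:wait,E:car4-GO,S:wait,W:car1-GO | queues: N=0 E=1 S=0 W=3
Step 6 [EW]: N:wait,E:car7-GO,S:wait,W:car2-GO | queues: N=0 E=0 S=0 W=2
Cars crossed by step 6: 5

Answer: 5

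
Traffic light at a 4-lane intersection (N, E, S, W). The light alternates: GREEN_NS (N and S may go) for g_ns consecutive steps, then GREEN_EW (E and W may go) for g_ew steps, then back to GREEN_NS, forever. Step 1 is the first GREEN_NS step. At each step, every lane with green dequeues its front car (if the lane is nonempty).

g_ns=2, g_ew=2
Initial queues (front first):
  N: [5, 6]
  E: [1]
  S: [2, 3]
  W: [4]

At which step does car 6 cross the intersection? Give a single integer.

Step 1 [NS]: N:car5-GO,E:wait,S:car2-GO,W:wait | queues: N=1 E=1 S=1 W=1
Step 2 [NS]: N:car6-GO,E:wait,S:car3-GO,W:wait | queues: N=0 E=1 S=0 W=1
Step 3 [EW]: N:wait,E:car1-GO,S:wait,W:car4-GO | queues: N=0 E=0 S=0 W=0
Car 6 crosses at step 2

2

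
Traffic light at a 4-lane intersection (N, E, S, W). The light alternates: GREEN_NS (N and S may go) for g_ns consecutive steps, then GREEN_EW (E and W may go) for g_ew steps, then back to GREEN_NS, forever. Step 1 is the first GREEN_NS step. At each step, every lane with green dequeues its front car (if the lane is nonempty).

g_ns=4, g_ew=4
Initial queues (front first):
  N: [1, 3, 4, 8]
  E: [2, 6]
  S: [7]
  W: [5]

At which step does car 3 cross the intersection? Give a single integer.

Step 1 [NS]: N:car1-GO,E:wait,S:car7-GO,W:wait | queues: N=3 E=2 S=0 W=1
Step 2 [NS]: N:car3-GO,E:wait,S:empty,W:wait | queues: N=2 E=2 S=0 W=1
Step 3 [NS]: N:car4-GO,E:wait,S:empty,W:wait | queues: N=1 E=2 S=0 W=1
Step 4 [NS]: N:car8-GO,E:wait,S:empty,W:wait | queues: N=0 E=2 S=0 W=1
Step 5 [EW]: N:wait,E:car2-GO,S:wait,W:car5-GO | queues: N=0 E=1 S=0 W=0
Step 6 [EW]: N:wait,E:car6-GO,S:wait,W:empty | queues: N=0 E=0 S=0 W=0
Car 3 crosses at step 2

2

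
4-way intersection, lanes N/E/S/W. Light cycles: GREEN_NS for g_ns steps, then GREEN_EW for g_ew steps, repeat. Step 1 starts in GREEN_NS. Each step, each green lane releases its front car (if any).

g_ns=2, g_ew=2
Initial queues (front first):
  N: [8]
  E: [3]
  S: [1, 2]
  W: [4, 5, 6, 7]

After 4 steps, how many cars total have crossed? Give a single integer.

Step 1 [NS]: N:car8-GO,E:wait,S:car1-GO,W:wait | queues: N=0 E=1 S=1 W=4
Step 2 [NS]: N:empty,E:wait,S:car2-GO,W:wait | queues: N=0 E=1 S=0 W=4
Step 3 [EW]: N:wait,E:car3-GO,S:wait,W:car4-GO | queues: N=0 E=0 S=0 W=3
Step 4 [EW]: N:wait,E:empty,S:wait,W:car5-GO | queues: N=0 E=0 S=0 W=2
Cars crossed by step 4: 6

Answer: 6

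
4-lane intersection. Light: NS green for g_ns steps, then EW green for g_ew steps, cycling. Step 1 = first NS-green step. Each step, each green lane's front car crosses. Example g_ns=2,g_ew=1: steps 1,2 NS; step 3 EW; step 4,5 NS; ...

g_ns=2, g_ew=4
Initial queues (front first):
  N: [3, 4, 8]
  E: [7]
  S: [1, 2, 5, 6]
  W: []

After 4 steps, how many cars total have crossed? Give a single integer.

Step 1 [NS]: N:car3-GO,E:wait,S:car1-GO,W:wait | queues: N=2 E=1 S=3 W=0
Step 2 [NS]: N:car4-GO,E:wait,S:car2-GO,W:wait | queues: N=1 E=1 S=2 W=0
Step 3 [EW]: N:wait,E:car7-GO,S:wait,W:empty | queues: N=1 E=0 S=2 W=0
Step 4 [EW]: N:wait,E:empty,S:wait,W:empty | queues: N=1 E=0 S=2 W=0
Cars crossed by step 4: 5

Answer: 5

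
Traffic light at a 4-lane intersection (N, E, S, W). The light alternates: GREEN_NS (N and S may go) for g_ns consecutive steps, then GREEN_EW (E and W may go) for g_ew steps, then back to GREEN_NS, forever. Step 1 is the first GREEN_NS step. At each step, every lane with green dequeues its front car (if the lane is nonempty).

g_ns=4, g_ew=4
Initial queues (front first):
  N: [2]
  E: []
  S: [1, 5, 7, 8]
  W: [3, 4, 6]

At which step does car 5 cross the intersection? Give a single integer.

Step 1 [NS]: N:car2-GO,E:wait,S:car1-GO,W:wait | queues: N=0 E=0 S=3 W=3
Step 2 [NS]: N:empty,E:wait,S:car5-GO,W:wait | queues: N=0 E=0 S=2 W=3
Step 3 [NS]: N:empty,E:wait,S:car7-GO,W:wait | queues: N=0 E=0 S=1 W=3
Step 4 [NS]: N:empty,E:wait,S:car8-GO,W:wait | queues: N=0 E=0 S=0 W=3
Step 5 [EW]: N:wait,E:empty,S:wait,W:car3-GO | queues: N=0 E=0 S=0 W=2
Step 6 [EW]: N:wait,E:empty,S:wait,W:car4-GO | queues: N=0 E=0 S=0 W=1
Step 7 [EW]: N:wait,E:empty,S:wait,W:car6-GO | queues: N=0 E=0 S=0 W=0
Car 5 crosses at step 2

2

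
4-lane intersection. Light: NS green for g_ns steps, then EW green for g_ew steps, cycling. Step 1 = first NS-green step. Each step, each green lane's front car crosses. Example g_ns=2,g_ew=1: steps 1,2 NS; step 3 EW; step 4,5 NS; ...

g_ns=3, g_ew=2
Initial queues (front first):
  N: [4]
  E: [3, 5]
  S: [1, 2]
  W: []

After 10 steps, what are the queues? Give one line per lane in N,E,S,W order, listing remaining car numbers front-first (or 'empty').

Step 1 [NS]: N:car4-GO,E:wait,S:car1-GO,W:wait | queues: N=0 E=2 S=1 W=0
Step 2 [NS]: N:empty,E:wait,S:car2-GO,W:wait | queues: N=0 E=2 S=0 W=0
Step 3 [NS]: N:empty,E:wait,S:empty,W:wait | queues: N=0 E=2 S=0 W=0
Step 4 [EW]: N:wait,E:car3-GO,S:wait,W:empty | queues: N=0 E=1 S=0 W=0
Step 5 [EW]: N:wait,E:car5-GO,S:wait,W:empty | queues: N=0 E=0 S=0 W=0

N: empty
E: empty
S: empty
W: empty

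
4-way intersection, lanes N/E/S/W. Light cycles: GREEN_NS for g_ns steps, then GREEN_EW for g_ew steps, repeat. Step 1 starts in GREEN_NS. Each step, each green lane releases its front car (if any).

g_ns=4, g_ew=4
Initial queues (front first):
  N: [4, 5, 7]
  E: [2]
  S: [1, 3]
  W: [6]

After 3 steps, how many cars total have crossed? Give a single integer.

Answer: 5

Derivation:
Step 1 [NS]: N:car4-GO,E:wait,S:car1-GO,W:wait | queues: N=2 E=1 S=1 W=1
Step 2 [NS]: N:car5-GO,E:wait,S:car3-GO,W:wait | queues: N=1 E=1 S=0 W=1
Step 3 [NS]: N:car7-GO,E:wait,S:empty,W:wait | queues: N=0 E=1 S=0 W=1
Cars crossed by step 3: 5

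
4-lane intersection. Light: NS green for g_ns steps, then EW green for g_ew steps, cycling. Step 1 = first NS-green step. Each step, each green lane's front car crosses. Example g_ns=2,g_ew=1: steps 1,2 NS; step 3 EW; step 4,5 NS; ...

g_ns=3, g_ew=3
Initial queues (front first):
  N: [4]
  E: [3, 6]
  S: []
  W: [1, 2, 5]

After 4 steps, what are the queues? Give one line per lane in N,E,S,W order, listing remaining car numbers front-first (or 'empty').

Step 1 [NS]: N:car4-GO,E:wait,S:empty,W:wait | queues: N=0 E=2 S=0 W=3
Step 2 [NS]: N:empty,E:wait,S:empty,W:wait | queues: N=0 E=2 S=0 W=3
Step 3 [NS]: N:empty,E:wait,S:empty,W:wait | queues: N=0 E=2 S=0 W=3
Step 4 [EW]: N:wait,E:car3-GO,S:wait,W:car1-GO | queues: N=0 E=1 S=0 W=2

N: empty
E: 6
S: empty
W: 2 5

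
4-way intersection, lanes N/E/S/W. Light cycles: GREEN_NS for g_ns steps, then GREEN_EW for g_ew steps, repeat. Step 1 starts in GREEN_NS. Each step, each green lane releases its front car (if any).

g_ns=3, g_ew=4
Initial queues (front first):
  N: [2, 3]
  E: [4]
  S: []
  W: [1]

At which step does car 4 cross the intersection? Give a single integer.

Step 1 [NS]: N:car2-GO,E:wait,S:empty,W:wait | queues: N=1 E=1 S=0 W=1
Step 2 [NS]: N:car3-GO,E:wait,S:empty,W:wait | queues: N=0 E=1 S=0 W=1
Step 3 [NS]: N:empty,E:wait,S:empty,W:wait | queues: N=0 E=1 S=0 W=1
Step 4 [EW]: N:wait,E:car4-GO,S:wait,W:car1-GO | queues: N=0 E=0 S=0 W=0
Car 4 crosses at step 4

4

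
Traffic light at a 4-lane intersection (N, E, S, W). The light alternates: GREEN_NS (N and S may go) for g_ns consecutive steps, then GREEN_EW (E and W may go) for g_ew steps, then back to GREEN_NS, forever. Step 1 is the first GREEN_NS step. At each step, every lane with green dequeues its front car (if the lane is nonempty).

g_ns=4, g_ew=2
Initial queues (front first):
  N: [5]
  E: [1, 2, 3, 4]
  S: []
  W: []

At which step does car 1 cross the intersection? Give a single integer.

Step 1 [NS]: N:car5-GO,E:wait,S:empty,W:wait | queues: N=0 E=4 S=0 W=0
Step 2 [NS]: N:empty,E:wait,S:empty,W:wait | queues: N=0 E=4 S=0 W=0
Step 3 [NS]: N:empty,E:wait,S:empty,W:wait | queues: N=0 E=4 S=0 W=0
Step 4 [NS]: N:empty,E:wait,S:empty,W:wait | queues: N=0 E=4 S=0 W=0
Step 5 [EW]: N:wait,E:car1-GO,S:wait,W:empty | queues: N=0 E=3 S=0 W=0
Step 6 [EW]: N:wait,E:car2-GO,S:wait,W:empty | queues: N=0 E=2 S=0 W=0
Step 7 [NS]: N:empty,E:wait,S:empty,W:wait | queues: N=0 E=2 S=0 W=0
Step 8 [NS]: N:empty,E:wait,S:empty,W:wait | queues: N=0 E=2 S=0 W=0
Step 9 [NS]: N:empty,E:wait,S:empty,W:wait | queues: N=0 E=2 S=0 W=0
Step 10 [NS]: N:empty,E:wait,S:empty,W:wait | queues: N=0 E=2 S=0 W=0
Step 11 [EW]: N:wait,E:car3-GO,S:wait,W:empty | queues: N=0 E=1 S=0 W=0
Step 12 [EW]: N:wait,E:car4-GO,S:wait,W:empty | queues: N=0 E=0 S=0 W=0
Car 1 crosses at step 5

5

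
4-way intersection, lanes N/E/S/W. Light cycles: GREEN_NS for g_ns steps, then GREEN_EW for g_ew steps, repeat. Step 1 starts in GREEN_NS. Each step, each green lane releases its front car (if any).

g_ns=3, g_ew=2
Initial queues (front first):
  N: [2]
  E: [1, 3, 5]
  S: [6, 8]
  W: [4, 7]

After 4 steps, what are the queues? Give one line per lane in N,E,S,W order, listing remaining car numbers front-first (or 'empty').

Step 1 [NS]: N:car2-GO,E:wait,S:car6-GO,W:wait | queues: N=0 E=3 S=1 W=2
Step 2 [NS]: N:empty,E:wait,S:car8-GO,W:wait | queues: N=0 E=3 S=0 W=2
Step 3 [NS]: N:empty,E:wait,S:empty,W:wait | queues: N=0 E=3 S=0 W=2
Step 4 [EW]: N:wait,E:car1-GO,S:wait,W:car4-GO | queues: N=0 E=2 S=0 W=1

N: empty
E: 3 5
S: empty
W: 7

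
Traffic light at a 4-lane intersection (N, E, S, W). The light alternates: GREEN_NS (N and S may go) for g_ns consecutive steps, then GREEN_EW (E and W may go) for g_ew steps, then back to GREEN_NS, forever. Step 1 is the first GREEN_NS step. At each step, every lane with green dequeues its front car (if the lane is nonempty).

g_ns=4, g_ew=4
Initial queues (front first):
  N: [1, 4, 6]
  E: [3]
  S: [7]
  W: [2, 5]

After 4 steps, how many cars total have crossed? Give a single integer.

Answer: 4

Derivation:
Step 1 [NS]: N:car1-GO,E:wait,S:car7-GO,W:wait | queues: N=2 E=1 S=0 W=2
Step 2 [NS]: N:car4-GO,E:wait,S:empty,W:wait | queues: N=1 E=1 S=0 W=2
Step 3 [NS]: N:car6-GO,E:wait,S:empty,W:wait | queues: N=0 E=1 S=0 W=2
Step 4 [NS]: N:empty,E:wait,S:empty,W:wait | queues: N=0 E=1 S=0 W=2
Cars crossed by step 4: 4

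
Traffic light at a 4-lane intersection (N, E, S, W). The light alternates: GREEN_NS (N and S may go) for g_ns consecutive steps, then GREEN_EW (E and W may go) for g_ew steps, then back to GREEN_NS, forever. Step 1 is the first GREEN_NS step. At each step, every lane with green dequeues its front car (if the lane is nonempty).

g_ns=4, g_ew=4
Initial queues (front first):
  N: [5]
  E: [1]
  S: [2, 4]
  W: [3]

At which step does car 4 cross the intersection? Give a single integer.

Step 1 [NS]: N:car5-GO,E:wait,S:car2-GO,W:wait | queues: N=0 E=1 S=1 W=1
Step 2 [NS]: N:empty,E:wait,S:car4-GO,W:wait | queues: N=0 E=1 S=0 W=1
Step 3 [NS]: N:empty,E:wait,S:empty,W:wait | queues: N=0 E=1 S=0 W=1
Step 4 [NS]: N:empty,E:wait,S:empty,W:wait | queues: N=0 E=1 S=0 W=1
Step 5 [EW]: N:wait,E:car1-GO,S:wait,W:car3-GO | queues: N=0 E=0 S=0 W=0
Car 4 crosses at step 2

2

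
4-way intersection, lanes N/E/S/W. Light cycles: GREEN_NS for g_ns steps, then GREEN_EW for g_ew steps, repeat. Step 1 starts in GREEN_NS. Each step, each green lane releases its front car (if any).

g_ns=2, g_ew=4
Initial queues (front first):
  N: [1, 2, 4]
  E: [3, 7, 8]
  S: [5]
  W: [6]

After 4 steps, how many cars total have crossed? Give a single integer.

Step 1 [NS]: N:car1-GO,E:wait,S:car5-GO,W:wait | queues: N=2 E=3 S=0 W=1
Step 2 [NS]: N:car2-GO,E:wait,S:empty,W:wait | queues: N=1 E=3 S=0 W=1
Step 3 [EW]: N:wait,E:car3-GO,S:wait,W:car6-GO | queues: N=1 E=2 S=0 W=0
Step 4 [EW]: N:wait,E:car7-GO,S:wait,W:empty | queues: N=1 E=1 S=0 W=0
Cars crossed by step 4: 6

Answer: 6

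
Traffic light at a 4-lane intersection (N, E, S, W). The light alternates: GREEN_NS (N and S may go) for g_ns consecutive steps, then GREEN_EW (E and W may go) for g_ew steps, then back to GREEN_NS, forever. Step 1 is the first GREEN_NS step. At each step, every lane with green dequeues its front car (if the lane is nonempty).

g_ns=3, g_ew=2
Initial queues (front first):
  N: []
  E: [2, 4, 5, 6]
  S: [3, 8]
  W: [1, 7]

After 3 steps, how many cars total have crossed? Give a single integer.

Step 1 [NS]: N:empty,E:wait,S:car3-GO,W:wait | queues: N=0 E=4 S=1 W=2
Step 2 [NS]: N:empty,E:wait,S:car8-GO,W:wait | queues: N=0 E=4 S=0 W=2
Step 3 [NS]: N:empty,E:wait,S:empty,W:wait | queues: N=0 E=4 S=0 W=2
Cars crossed by step 3: 2

Answer: 2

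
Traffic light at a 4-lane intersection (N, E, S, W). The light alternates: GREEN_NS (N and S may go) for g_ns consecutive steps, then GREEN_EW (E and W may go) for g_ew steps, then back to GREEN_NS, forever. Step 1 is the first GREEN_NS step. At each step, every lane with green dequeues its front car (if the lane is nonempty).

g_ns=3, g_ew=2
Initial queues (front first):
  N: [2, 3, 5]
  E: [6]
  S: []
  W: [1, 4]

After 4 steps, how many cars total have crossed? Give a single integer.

Answer: 5

Derivation:
Step 1 [NS]: N:car2-GO,E:wait,S:empty,W:wait | queues: N=2 E=1 S=0 W=2
Step 2 [NS]: N:car3-GO,E:wait,S:empty,W:wait | queues: N=1 E=1 S=0 W=2
Step 3 [NS]: N:car5-GO,E:wait,S:empty,W:wait | queues: N=0 E=1 S=0 W=2
Step 4 [EW]: N:wait,E:car6-GO,S:wait,W:car1-GO | queues: N=0 E=0 S=0 W=1
Cars crossed by step 4: 5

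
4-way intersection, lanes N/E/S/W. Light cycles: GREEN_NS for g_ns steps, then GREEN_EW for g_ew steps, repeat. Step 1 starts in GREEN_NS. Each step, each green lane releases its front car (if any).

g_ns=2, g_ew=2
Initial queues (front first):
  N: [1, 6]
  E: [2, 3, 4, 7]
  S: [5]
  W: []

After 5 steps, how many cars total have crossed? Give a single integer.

Answer: 5

Derivation:
Step 1 [NS]: N:car1-GO,E:wait,S:car5-GO,W:wait | queues: N=1 E=4 S=0 W=0
Step 2 [NS]: N:car6-GO,E:wait,S:empty,W:wait | queues: N=0 E=4 S=0 W=0
Step 3 [EW]: N:wait,E:car2-GO,S:wait,W:empty | queues: N=0 E=3 S=0 W=0
Step 4 [EW]: N:wait,E:car3-GO,S:wait,W:empty | queues: N=0 E=2 S=0 W=0
Step 5 [NS]: N:empty,E:wait,S:empty,W:wait | queues: N=0 E=2 S=0 W=0
Cars crossed by step 5: 5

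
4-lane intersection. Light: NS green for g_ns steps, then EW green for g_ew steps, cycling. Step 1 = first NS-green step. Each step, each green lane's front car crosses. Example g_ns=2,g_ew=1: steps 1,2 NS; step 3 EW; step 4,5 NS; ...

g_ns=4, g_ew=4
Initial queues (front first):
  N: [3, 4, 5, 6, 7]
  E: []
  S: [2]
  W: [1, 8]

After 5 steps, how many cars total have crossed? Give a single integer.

Answer: 6

Derivation:
Step 1 [NS]: N:car3-GO,E:wait,S:car2-GO,W:wait | queues: N=4 E=0 S=0 W=2
Step 2 [NS]: N:car4-GO,E:wait,S:empty,W:wait | queues: N=3 E=0 S=0 W=2
Step 3 [NS]: N:car5-GO,E:wait,S:empty,W:wait | queues: N=2 E=0 S=0 W=2
Step 4 [NS]: N:car6-GO,E:wait,S:empty,W:wait | queues: N=1 E=0 S=0 W=2
Step 5 [EW]: N:wait,E:empty,S:wait,W:car1-GO | queues: N=1 E=0 S=0 W=1
Cars crossed by step 5: 6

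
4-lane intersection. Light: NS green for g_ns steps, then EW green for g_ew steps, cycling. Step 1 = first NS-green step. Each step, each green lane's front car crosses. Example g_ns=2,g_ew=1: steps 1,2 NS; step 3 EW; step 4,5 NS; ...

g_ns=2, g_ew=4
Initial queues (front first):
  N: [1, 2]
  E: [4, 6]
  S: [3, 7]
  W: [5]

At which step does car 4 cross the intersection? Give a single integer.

Step 1 [NS]: N:car1-GO,E:wait,S:car3-GO,W:wait | queues: N=1 E=2 S=1 W=1
Step 2 [NS]: N:car2-GO,E:wait,S:car7-GO,W:wait | queues: N=0 E=2 S=0 W=1
Step 3 [EW]: N:wait,E:car4-GO,S:wait,W:car5-GO | queues: N=0 E=1 S=0 W=0
Step 4 [EW]: N:wait,E:car6-GO,S:wait,W:empty | queues: N=0 E=0 S=0 W=0
Car 4 crosses at step 3

3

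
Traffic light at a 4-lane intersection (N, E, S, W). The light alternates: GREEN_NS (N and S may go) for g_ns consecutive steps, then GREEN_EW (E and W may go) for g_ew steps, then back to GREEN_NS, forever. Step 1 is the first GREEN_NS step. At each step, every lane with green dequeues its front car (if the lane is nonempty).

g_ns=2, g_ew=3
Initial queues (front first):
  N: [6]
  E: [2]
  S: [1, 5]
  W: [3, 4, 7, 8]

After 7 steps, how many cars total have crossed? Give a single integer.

Answer: 7

Derivation:
Step 1 [NS]: N:car6-GO,E:wait,S:car1-GO,W:wait | queues: N=0 E=1 S=1 W=4
Step 2 [NS]: N:empty,E:wait,S:car5-GO,W:wait | queues: N=0 E=1 S=0 W=4
Step 3 [EW]: N:wait,E:car2-GO,S:wait,W:car3-GO | queues: N=0 E=0 S=0 W=3
Step 4 [EW]: N:wait,E:empty,S:wait,W:car4-GO | queues: N=0 E=0 S=0 W=2
Step 5 [EW]: N:wait,E:empty,S:wait,W:car7-GO | queues: N=0 E=0 S=0 W=1
Step 6 [NS]: N:empty,E:wait,S:empty,W:wait | queues: N=0 E=0 S=0 W=1
Step 7 [NS]: N:empty,E:wait,S:empty,W:wait | queues: N=0 E=0 S=0 W=1
Cars crossed by step 7: 7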